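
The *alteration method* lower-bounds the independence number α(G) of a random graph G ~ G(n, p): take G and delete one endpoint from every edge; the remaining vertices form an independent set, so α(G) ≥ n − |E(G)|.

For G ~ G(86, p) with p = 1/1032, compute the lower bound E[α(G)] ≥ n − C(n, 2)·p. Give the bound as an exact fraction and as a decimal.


E[|E(G)|] = C(86, 2)·p = 3655 · (1/1032) = 85/24.
E[α(G)] ≥ n − E[|E(G)|] = 86 − 85/24 = 1979/24.
Numerically: ≈ 82.4583.
(This is only a lower bound; the true E[α(G)] may be larger.)

E[α(G)] ≥ 1979/24 ≈ 82.4583.


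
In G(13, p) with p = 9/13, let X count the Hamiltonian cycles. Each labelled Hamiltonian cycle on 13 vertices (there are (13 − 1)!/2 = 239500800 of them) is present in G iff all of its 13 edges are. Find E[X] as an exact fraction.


K_13 has (13 − 1)!/2 = 239500800 labelled Hamiltonian cycles.
For each such Hamiltonian cycle H, let X_H = 1 if all 13 edges of H are present in G. Then P[X_H = 1] = p^{13} = (9/13)^{13} = 2541865828329/302875106592253.
By linearity of expectation: E[X] = Σ_H E[X_H] = 239500800 · p^{13} = 239500800 · 2541865828329/302875106592253 = 608778899377458163200/302875106592253.
Numerically: E[X] ≈ 2.01e+06.

E[X] = 239500800 · (9/13)^{13} = 608778899377458163200/302875106592253 ≈ 2.01e+06.


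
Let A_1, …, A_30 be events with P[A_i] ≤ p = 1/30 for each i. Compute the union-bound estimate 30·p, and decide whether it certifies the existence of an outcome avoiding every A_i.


Union bound: P[∪_{i=1}^{30} A_i] ≤ Σ_i P[A_i] ≤ 30·p = 30·(1/30) = 1.
Numerically: 1 ≈ 1.0000.
Is 1 < 1? NO.
Since the bound 1 is ≥ 1, the union bound is uninformative here; it does NOT by itself certify existence.

30·p = 1 ≈ 1.0000; existence NOT certified by the union bound.


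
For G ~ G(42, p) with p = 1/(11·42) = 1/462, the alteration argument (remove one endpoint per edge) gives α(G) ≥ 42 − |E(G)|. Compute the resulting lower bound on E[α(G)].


E[|E(G)|] = C(42, 2)·p = 861 · (1/462) = 41/22.
E[α(G)] ≥ n − E[|E(G)|] = 42 − 41/22 = 883/22.
Numerically: ≈ 40.136364.
(This is only a lower bound; the true E[α(G)] may be larger.)

E[α(G)] ≥ 883/22 ≈ 40.136364.


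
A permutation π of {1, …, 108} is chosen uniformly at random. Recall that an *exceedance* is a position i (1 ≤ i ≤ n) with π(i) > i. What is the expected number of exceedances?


Write X = Σ_{i=1}^{108} X_i, where X_i = 1_{π(i) > i}.
For each fixed i, π(i) is uniform over {1, …, 108} (marginal of a uniform permutation), so P[π(i) > i] = (n − i)/n. Summing: Σ_{i=1}^{108} (n − i)/n = (0 + 1 + … + 107)/108 = 108(108 − 1)/(2·108) = (108 − 1)/2.
Hence E[X] = Σ_{i=1}^{108} (108 − i)/108 = 107/2 ≈ 53.50000.

E[X] = 107/2 = 53.50000.


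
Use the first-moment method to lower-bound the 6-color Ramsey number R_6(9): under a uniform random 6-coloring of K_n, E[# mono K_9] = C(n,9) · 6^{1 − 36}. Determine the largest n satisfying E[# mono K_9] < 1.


We need C(n, 9) · 6^{1 − 36} < 1, i.e. C(n, 9) < 6^{36 − 1} = 1719070799748422591028658176.
Check values of n near the boundary:
  n = 4405: C(4405, 9) = 1706862792900636302463627150; 1706862792900636302463627150 < 1719070799748422591028658176? YES
  n = 4406: C(4406, 9) = 1710356485221788389505285700; 1710356485221788389505285700 < 1719070799748422591028658176? YES
  n = 4407: C(4407, 9) = 1713856532599459170657070050; 1713856532599459170657070050 < 1719070799748422591028658176? YES
  n = 4408: C(4408, 9) = 1717362945146264156457459600; 1717362945146264156457459600 < 1719070799748422591028658176? YES
  n = 4409: C(4409, 9) = 1720875732988608787686577131; 1720875732988608787686577131 < 1719070799748422591028658176? NO
  n = 4410: C(4410, 9) = 1724394906266704102180823710; 1724394906266704102180823710 < 1719070799748422591028658176? NO
The largest n with C(n, 9) < 1719070799748422591028658176 is n = 4408 (where E[X] = 35778394690547169926197075/35813974994758803979763712 ≈ 0.99901). Hence R_6(9) > 4408, i.e. R_6(9) ≥ 4409.

Largest n = 4408; hence R_6(9) > 4408.


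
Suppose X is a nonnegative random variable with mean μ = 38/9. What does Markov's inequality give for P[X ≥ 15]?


μ = E[X] = 38/9, a = 15.
Markov: P[X ≥ 15] ≤ μ/a = (38/9)/15 = 38/135.
Numerically: ≈ 0.28148.
(Since a = 15 > μ = 4.22222, the bound 38/135 is < 1 and informative.)

P[X ≥ 15] ≤ 38/135 ≈ 0.28148.


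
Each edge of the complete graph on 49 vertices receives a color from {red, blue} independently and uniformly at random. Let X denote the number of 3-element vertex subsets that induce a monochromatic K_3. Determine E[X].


Let X = Σ_S X_S over the C(49, 3) = 18424 subsets S of size 3, where X_S = 1 if the K_3 on S is monochromatic.
For a fixed S, the K_3 on S has C(3, 2) = 3 edges. P[all 3 edges red] = (1/2)^3, and likewise for blue, so P[monochromatic] = 2·(1/2)^3 = 2^{1 − 3} = 1/4.
By linearity: E[X] = C(49, 3) · 2^{1 − 3} = 18424 · 1/4 = 4606.
Numerically: E[X] ≈ 4606.000.

E[X] = C(49,3)·2^(1−C(3,2)) = 4606 ≈ 4606.000.


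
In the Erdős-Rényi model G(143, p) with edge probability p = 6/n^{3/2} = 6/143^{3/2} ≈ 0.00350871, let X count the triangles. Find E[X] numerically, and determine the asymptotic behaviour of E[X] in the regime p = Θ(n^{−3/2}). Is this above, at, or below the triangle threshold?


Number of potential triangles: C(143, 3) = 477191.
Each occurs with probability p³ ≈ (0.00350871)³ ≈ 4.31958061e-08.
By linearity: E[X] = C(143, 3)·p³ ≈ 477191 · 4.31958061e-08 ≈ 0.020613.
Since α = 3/2 > 1, p = c/n^{3/2} = o(1/n) is below the triangle threshold p ~ 1/n. Asymptotically E[X] ~ (c³/6)·n^{3(1−α)} = (6³/6)·n^{-1.5} → 0, so by Markov's inequality G has no triangles w.h.p.

E[X] ≈ 0.020613; in regime p = Θ(1/n^{3/2}) E[X] tends to 0 (below the triangle threshold p ~ 1/n).


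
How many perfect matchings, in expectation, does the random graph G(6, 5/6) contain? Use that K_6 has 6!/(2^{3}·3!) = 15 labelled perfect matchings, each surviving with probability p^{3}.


K_6 has 6!/(2^{3}·3!) = 15 labelled perfect matchings.
For each such perfect matching H, let X_H = 1 if all 3 edges of H are present in G. Then P[X_H = 1] = p^{3} = (5/6)^{3} = 125/216.
By linearity: E[X] = Σ_H E[X_H] = 15 · p^{3} = 15 · 125/216 = 625/72.
Numerically: E[X] ≈ 8.68056.

E[X] = 15 · (5/6)^{3} = 625/72 ≈ 8.68056.


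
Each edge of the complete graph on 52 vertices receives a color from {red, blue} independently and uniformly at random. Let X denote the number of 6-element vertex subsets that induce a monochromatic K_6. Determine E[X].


Let X = Σ_S X_S over the C(52, 6) = 20358520 subsets S of size 6, where X_S = 1 if the K_6 on S is monochromatic.
For a fixed S, the K_6 on S has C(6, 2) = 15 edges. P[all 15 edges red] = (1/2)^15, and likewise for blue, so P[monochromatic] = 2·(1/2)^15 = 2^{1 − 15} = 1/16384.
By linearity: E[X] = C(52, 6) · 2^{1 − 15} = 20358520 · 1/16384 = 2544815/2048.
Numerically: E[X] ≈ 1242.5854.

E[X] = C(52,6)·2^(1−C(6,2)) = 2544815/2048 ≈ 1242.5854.


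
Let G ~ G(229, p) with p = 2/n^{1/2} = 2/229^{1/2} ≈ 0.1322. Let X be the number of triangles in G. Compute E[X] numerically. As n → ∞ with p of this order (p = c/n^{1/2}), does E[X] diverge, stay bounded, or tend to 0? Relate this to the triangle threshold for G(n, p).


Number of potential triangles: C(229, 3) = 1975354.
Each occurs with probability p³ ≈ (0.1322)³ ≈ 2.308537e-03.
By linearity: E[X] = C(229, 3)·p³ ≈ 1975354 · 2.308537e-03 ≈ 4560.1770.
Since α = 1/2 < 1, p = c/n^{1/2} ≫ 1/n is above the triangle threshold p ~ 1/n. Asymptotically E[X] ~ (c³/6)·n^{3(1−α)} = (2³/6)·n^{1.5} → ∞; triangles are abundant w.h.p.

E[X] ≈ 4560.1770; in regime p = Θ(1/n^{1/2}) E[X] diverges (above the triangle threshold p ~ 1/n).


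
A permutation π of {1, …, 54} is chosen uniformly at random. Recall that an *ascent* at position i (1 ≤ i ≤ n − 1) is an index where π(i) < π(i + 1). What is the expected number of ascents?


Write X = Σ X_I over i = 1, …, 53, with X_I the indicator of one ascent.
There are 53 indicators.
For each fixed i, the pair (π(i), π(i+1)) is a uniformly random ordered pair of distinct values from {1, …, 54}; by symmetry P[π(i) < π(i+1)] = 1/2.
By linearity: E[X] = 53 · (1/2) = (54 − 1) · (1/2) = 53/2 ≈ 26.50000.

E[X] = 53/2 = 26.50000.


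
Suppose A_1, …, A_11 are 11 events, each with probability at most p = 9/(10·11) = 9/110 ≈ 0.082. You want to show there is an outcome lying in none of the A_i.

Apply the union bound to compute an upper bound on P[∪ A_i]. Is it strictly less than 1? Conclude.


Union bound: P[∪_{i=1}^{11} A_i] ≤ Σ_i P[A_i] ≤ 11·p = 11·(9/110) = 9/10.
Numerically: 9/10 ≈ 0.900.
Is 9/10 < 1? YES.
Since P[∪ A_i] ≤ 9/10 < 1, the complement has P[∩ A_i^c] ≥ 1 − 9/10 = 1/10 > 0, so some outcome avoids every A_i.

11·p = 9/10 ≈ 0.900; existence CERTIFIED by the union bound.


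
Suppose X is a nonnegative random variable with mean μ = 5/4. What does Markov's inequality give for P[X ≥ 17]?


μ = E[X] = 5/4, a = 17.
Markov: P[X ≥ 17] ≤ μ/a = (5/4)/17 = 5/68.
Numerically: ≈ 0.073529.
(Since a = 17 > μ = 1.250000, the bound 5/68 is < 1 and informative.)

P[X ≥ 17] ≤ 5/68 ≈ 0.073529.


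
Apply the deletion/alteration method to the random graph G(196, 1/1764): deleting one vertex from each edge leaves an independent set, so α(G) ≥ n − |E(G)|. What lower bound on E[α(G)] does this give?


E[|E(G)|] = C(196, 2)·p = 19110 · (1/1764) = 65/6.
E[α(G)] ≥ n − E[|E(G)|] = 196 − 65/6 = 1111/6.
Numerically: ≈ 185.166667.
(This is only a lower bound; the true E[α(G)] may be larger.)

E[α(G)] ≥ 1111/6 ≈ 185.166667.


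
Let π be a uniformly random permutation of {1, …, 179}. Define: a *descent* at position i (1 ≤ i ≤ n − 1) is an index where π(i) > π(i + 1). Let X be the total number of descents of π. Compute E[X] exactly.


Write X = Σ X_I over i = 1, …, 178, with X_I the indicator of one descent.
There are 178 indicators.
For each fixed i, the pair (π(i), π(i+1)) is a uniformly random ordered pair of distinct values from {1, …, 179}; by symmetry P[π(i) > π(i+1)] = 1/2.
By linearity: E[X] = 178 · (1/2) = (179 − 1) · (1/2) = 89 ≈ 89.000.

E[X] = 89 = 89.000.


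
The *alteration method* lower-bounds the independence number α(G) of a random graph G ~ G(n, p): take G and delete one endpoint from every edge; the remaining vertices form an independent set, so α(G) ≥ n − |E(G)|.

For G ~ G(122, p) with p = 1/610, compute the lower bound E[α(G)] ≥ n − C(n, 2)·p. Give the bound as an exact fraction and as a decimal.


E[|E(G)|] = C(122, 2)·p = 7381 · (1/610) = 121/10.
E[α(G)] ≥ n − E[|E(G)|] = 122 − 121/10 = 1099/10.
Numerically: ≈ 109.9000.
(This is only a lower bound; the true E[α(G)] may be larger.)

E[α(G)] ≥ 1099/10 ≈ 109.9000.


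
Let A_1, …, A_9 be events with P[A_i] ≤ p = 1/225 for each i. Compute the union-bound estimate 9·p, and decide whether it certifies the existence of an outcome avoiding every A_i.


Union bound: P[∪_{i=1}^{9} A_i] ≤ Σ_i P[A_i] ≤ 9·p = 9·(1/225) = 1/25.
Numerically: 1/25 ≈ 0.0400.
Is 1/25 < 1? YES.
Since P[∪ A_i] ≤ 1/25 < 1, the complement has P[∩ A_i^c] ≥ 1 − 1/25 = 24/25 > 0, so some outcome avoids every A_i.

9·p = 1/25 ≈ 0.0400; existence CERTIFIED by the union bound.


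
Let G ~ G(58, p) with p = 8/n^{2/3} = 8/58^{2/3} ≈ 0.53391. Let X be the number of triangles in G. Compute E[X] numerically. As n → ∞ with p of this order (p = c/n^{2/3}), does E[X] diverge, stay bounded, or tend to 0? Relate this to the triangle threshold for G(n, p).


Number of potential triangles: C(58, 3) = 30856.
Each occurs with probability p³ ≈ (0.53391)³ ≈ 1.5219976e-01.
By linearity: E[X] = C(58, 3)·p³ ≈ 30856 · 1.5219976e-01 ≈ 4696.27586.
Since α = 2/3 < 1, p = c/n^{2/3} ≫ 1/n is above the triangle threshold p ~ 1/n. Asymptotically E[X] ~ (c³/6)·n^{3(1−α)} = (8³/6)·n^{1} → ∞; triangles are abundant w.h.p.

E[X] ≈ 4696.27586; in regime p = Θ(1/n^{2/3}) E[X] diverges (above the triangle threshold p ~ 1/n).


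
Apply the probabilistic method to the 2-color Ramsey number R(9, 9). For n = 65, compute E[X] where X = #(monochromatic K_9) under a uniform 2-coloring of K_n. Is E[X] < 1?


E[X] = C(65, 9) · 2^{1 − 36} = 31966749880 · 2^{−35} = 31966749880/34359738368.
As a reduced fraction: E[X] = 3995843735/4294967296 ≈ 0.9303549.
Is E[X] < 1? YES.
Since E[X] < 1, there exists a 2-coloring of K_{65} with no monochromatic K_9; hence R(9, 9) > 65.

E[X] = 3995843735/4294967296 ≈ 0.9303549; E[X] < 1, so R(9, 9) > 65.


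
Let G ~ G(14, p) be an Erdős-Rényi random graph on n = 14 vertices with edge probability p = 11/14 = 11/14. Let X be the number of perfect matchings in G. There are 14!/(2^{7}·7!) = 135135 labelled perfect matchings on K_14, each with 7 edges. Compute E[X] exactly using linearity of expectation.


K_14 has 14!/(2^{7}·7!) = 135135 labelled perfect matchings.
For each such perfect matching H, let X_H = 1 if all 7 edges of H are present in G. Then P[X_H = 1] = p^{7} = (11/14)^{7} = 19487171/105413504.
Summing the indicators: E[X] = Σ_H E[X_H] = 135135 · p^{7} = 135135 · 19487171/105413504 = 376199836155/15059072.
Numerically: E[X] ≈ 24981.6.

E[X] = 135135 · (11/14)^{7} = 376199836155/15059072 ≈ 24981.6.


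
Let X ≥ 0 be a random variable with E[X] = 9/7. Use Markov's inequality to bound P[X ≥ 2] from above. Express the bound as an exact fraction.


μ = E[X] = 9/7, a = 2.
Markov: P[X ≥ 2] ≤ μ/a = (9/7)/2 = 9/14.
Numerically: ≈ 0.6429.
(Since a = 2 > μ = 1.2857, the bound 9/14 is < 1 and informative.)

P[X ≥ 2] ≤ 9/14 ≈ 0.6429.


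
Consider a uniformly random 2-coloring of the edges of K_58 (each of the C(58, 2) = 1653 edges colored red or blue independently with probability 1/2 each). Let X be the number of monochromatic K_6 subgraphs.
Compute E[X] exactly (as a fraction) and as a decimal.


Let X = Σ_S X_S over the C(58, 6) = 40475358 subsets S of size 6, where X_S = 1 if the K_6 on S is monochromatic.
For a fixed S, the K_6 on S has C(6, 2) = 15 edges. P[all 15 edges red] = (1/2)^15, and likewise for blue, so P[monochromatic] = 2·(1/2)^15 = 2^{1 − 15} = 1/16384.
Summing: E[X] = C(58, 6) · 2^{1 − 15} = 40475358 · 1/16384 = 20237679/8192.
Numerically: E[X] ≈ 2470.4198.

E[X] = C(58,6)·2^(1−C(6,2)) = 20237679/8192 ≈ 2470.4198.


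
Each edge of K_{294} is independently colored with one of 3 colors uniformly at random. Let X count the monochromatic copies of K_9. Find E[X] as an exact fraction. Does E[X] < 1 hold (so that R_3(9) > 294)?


E[X] = C(294, 9) · 3^{1 − 36} = 39963546001186808 · 3^{−35} = 39963546001186808/50031545098999707.
As a reduced fraction: E[X] = 39963546001186808/50031545098999707 ≈ 0.798767.
Is E[X] < 1? YES.
Since E[X] < 1, there exists a 3-coloring of K_{294} with no monochromatic K_9; hence R_3(9) > 294.

E[X] = 39963546001186808/50031545098999707 ≈ 0.798767; E[X] < 1, so R_3(9) > 294.


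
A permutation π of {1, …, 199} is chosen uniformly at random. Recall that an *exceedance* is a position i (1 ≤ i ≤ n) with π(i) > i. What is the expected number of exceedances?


Write X = Σ_{i=1}^{199} X_i, where X_i = 1_{π(i) > i}.
For each fixed i, π(i) is uniform over {1, …, 199} (marginal of a uniform permutation), so P[π(i) > i] = (n − i)/n. Summing: Σ_{i=1}^{199} (n − i)/n = (0 + 1 + … + 198)/199 = 199(199 − 1)/(2·199) = (199 − 1)/2.
Hence E[X] = Σ_{i=1}^{199} (199 − i)/199 = 99 ≈ 99.00000.

E[X] = 99 = 99.00000.


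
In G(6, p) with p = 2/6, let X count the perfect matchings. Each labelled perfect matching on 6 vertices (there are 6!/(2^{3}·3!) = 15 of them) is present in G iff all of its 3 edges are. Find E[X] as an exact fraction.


K_6 has 6!/(2^{3}·3!) = 15 labelled perfect matchings.
For each such perfect matching H, let X_H = 1 if all 3 edges of H are present in G. Then P[X_H = 1] = p^{3} = (1/3)^{3} = 1/27.
By linearity: E[X] = Σ_H E[X_H] = 15 · p^{3} = 15 · 1/27 = 5/9.
Numerically: E[X] ≈ 0.556.

E[X] = 15 · (1/3)^{3} = 5/9 ≈ 0.556.


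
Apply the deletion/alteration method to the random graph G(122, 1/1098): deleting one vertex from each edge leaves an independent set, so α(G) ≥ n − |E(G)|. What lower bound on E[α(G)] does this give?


E[|E(G)|] = C(122, 2)·p = 7381 · (1/1098) = 121/18.
E[α(G)] ≥ n − E[|E(G)|] = 122 − 121/18 = 2075/18.
Numerically: ≈ 115.27778.
(This is only a lower bound; the true E[α(G)] may be larger.)

E[α(G)] ≥ 2075/18 ≈ 115.27778.


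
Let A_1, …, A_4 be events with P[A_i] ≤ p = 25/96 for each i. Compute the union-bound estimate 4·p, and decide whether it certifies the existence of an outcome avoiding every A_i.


Union bound: P[∪_{i=1}^{4} A_i] ≤ Σ_i P[A_i] ≤ 4·p = 4·(25/96) = 25/24.
Numerically: 25/24 ≈ 1.0417.
Is 25/24 < 1? NO.
Since the bound 25/24 is ≥ 1, the union bound is uninformative here; it does NOT by itself certify existence.

4·p = 25/24 ≈ 1.0417; existence NOT certified by the union bound.


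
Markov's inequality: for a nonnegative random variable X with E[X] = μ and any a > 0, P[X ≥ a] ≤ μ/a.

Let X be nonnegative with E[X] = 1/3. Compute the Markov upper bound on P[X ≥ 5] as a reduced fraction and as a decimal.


μ = E[X] = 1/3, a = 5.
Markov: P[X ≥ 5] ≤ μ/a = (1/3)/5 = 1/15.
Numerically: ≈ 0.066667.
(Since a = 5 > μ = 0.333333, the bound 1/15 is < 1 and informative.)

P[X ≥ 5] ≤ 1/15 ≈ 0.066667.


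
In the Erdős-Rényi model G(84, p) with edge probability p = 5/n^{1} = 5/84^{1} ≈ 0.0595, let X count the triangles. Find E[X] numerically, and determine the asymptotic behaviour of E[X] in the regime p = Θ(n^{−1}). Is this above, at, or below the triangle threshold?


Number of potential triangles: C(84, 3) = 95284.
Each occurs with probability p³ ≈ (0.0595)³ ≈ 2.10898e-04.
By linearity: E[X] = C(84, 3)·p³ ≈ 95284 · 2.10898e-04 ≈ 20.095.
Here α = 1, so p = 5/n is exactly at the triangle threshold p ~ 1/n. Asymptotically E[X] → c³/6 = 5³/6 = 125/6 ≈ 20.833, a bounded constant. In this regime the triangle count is asymptotically Poisson(c³/6).

E[X] ≈ 20.095; in regime p = Θ(1/n^{1}) E[X] stays bounded (at the triangle threshold p ~ 1/n).


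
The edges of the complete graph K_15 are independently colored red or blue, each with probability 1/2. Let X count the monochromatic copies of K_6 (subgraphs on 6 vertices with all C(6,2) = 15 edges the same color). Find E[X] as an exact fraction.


Let X = Σ_S X_S over the C(15, 6) = 5005 subsets S of size 6, where X_S = 1 if the K_6 on S is monochromatic.
For a fixed S, the K_6 on S has C(6, 2) = 15 edges. P[all 15 edges red] = (1/2)^15, and likewise for blue, so P[monochromatic] = 2·(1/2)^15 = 2^{1 − 15} = 1/16384.
Summing: E[X] = C(15, 6) · 2^{1 − 15} = 5005 · 1/16384 = 5005/16384.
Numerically: E[X] ≈ 0.3055.

E[X] = C(15,6)·2^(1−C(6,2)) = 5005/16384 ≈ 0.3055.


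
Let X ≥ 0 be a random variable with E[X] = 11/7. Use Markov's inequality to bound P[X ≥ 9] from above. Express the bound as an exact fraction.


μ = E[X] = 11/7, a = 9.
Markov: P[X ≥ 9] ≤ μ/a = (11/7)/9 = 11/63.
Numerically: ≈ 0.174603.
(Since a = 9 > μ = 1.571429, the bound 11/63 is < 1 and informative.)

P[X ≥ 9] ≤ 11/63 ≈ 0.174603.


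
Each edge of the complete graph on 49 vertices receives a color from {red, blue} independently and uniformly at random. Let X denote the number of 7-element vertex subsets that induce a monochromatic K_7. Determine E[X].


Let X = Σ_S X_S over the C(49, 7) = 85900584 subsets S of size 7, where X_S = 1 if the K_7 on S is monochromatic.
For a fixed S, the K_7 on S has C(7, 2) = 21 edges. P[all 21 edges red] = (1/2)^21, and likewise for blue, so P[monochromatic] = 2·(1/2)^21 = 2^{1 − 21} = 1/1048576.
By linearity of expectation: E[X] = C(49, 7) · 2^{1 − 21} = 85900584 · 1/1048576 = 10737573/131072.
Numerically: E[X] ≈ 81.921.

E[X] = C(49,7)·2^(1−C(7,2)) = 10737573/131072 ≈ 81.921.


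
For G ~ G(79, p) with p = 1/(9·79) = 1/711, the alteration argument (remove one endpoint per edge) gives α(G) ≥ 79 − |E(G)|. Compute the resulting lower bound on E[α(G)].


E[|E(G)|] = C(79, 2)·p = 3081 · (1/711) = 13/3.
E[α(G)] ≥ n − E[|E(G)|] = 79 − 13/3 = 224/3.
Numerically: ≈ 74.667.
(This is only a lower bound; the true E[α(G)] may be larger.)

E[α(G)] ≥ 224/3 ≈ 74.667.


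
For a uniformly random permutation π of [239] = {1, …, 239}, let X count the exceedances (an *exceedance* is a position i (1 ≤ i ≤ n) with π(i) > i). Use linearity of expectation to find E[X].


Write X = Σ_{i=1}^{239} X_i, where X_i = 1_{π(i) > i}.
For each fixed i, π(i) is uniform over {1, …, 239} (marginal of a uniform permutation), so P[π(i) > i] = (n − i)/n. Summing: Σ_{i=1}^{239} (n − i)/n = (0 + 1 + … + 238)/239 = 239(239 − 1)/(2·239) = (239 − 1)/2.
Hence E[X] = Σ_{i=1}^{239} (239 − i)/239 = 119 ≈ 119.000000.

E[X] = 119 = 119.000000.


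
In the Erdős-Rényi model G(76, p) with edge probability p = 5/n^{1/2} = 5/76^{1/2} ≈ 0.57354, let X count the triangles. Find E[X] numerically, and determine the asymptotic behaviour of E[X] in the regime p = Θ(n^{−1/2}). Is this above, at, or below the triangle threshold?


Number of potential triangles: C(76, 3) = 70300.
Each occurs with probability p³ ≈ (0.57354)³ ≈ 1.8866425e-01.
By linearity: E[X] = C(76, 3)·p³ ≈ 70300 · 1.8866425e-01 ≈ 13263.09711.
Since α = 1/2 < 1, p = c/n^{1/2} ≫ 1/n is above the triangle threshold p ~ 1/n. Asymptotically E[X] ~ (c³/6)·n^{3(1−α)} = (5³/6)·n^{1.5} → ∞; triangles are abundant w.h.p.

E[X] ≈ 13263.09711; in regime p = Θ(1/n^{1/2}) E[X] diverges (above the triangle threshold p ~ 1/n).


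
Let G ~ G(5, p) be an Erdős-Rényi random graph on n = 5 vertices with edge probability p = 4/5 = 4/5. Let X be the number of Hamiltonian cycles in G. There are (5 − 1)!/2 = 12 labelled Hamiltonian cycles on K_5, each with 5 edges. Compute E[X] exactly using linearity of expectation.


K_5 has (5 − 1)!/2 = 12 labelled Hamiltonian cycles.
For each such Hamiltonian cycle H, let X_H = 1 if all 5 edges of H are present in G. Then P[X_H = 1] = p^{5} = (4/5)^{5} = 1024/3125.
By linearity of expectation: E[X] = Σ_H E[X_H] = 12 · p^{5} = 12 · 1024/3125 = 12288/3125.
Numerically: E[X] ≈ 3.93216.

E[X] = 12 · (4/5)^{5} = 12288/3125 ≈ 3.93216.


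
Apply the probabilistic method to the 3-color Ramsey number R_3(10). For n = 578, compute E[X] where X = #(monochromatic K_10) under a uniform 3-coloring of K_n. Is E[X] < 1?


E[X] = C(578, 10) · 3^{1 − 45} = 1060514767274403635480 · 3^{−44} = 1060514767274403635480/984770902183611232881.
As a reduced fraction: E[X] = 1060514767274403635480/984770902183611232881 ≈ 1.0769152.
Is E[X] < 1? NO.
Since E[X] ≥ 1, the first-moment bound is inconclusive at n = 578; it does NOT by itself certify R_3(10) > 578.

E[X] = 1060514767274403635480/984770902183611232881 ≈ 1.0769152; E[X] ≥ 1; first-moment method inconclusive here.


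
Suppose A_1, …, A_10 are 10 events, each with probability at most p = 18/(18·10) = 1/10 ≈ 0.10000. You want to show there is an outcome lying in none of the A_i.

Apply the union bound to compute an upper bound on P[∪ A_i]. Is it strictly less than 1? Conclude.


Union bound: P[∪_{i=1}^{10} A_i] ≤ Σ_i P[A_i] ≤ 10·p = 10·(1/10) = 1.
Numerically: 1 ≈ 1.00000.
Is 1 < 1? NO.
Since the bound 1 is ≥ 1, the union bound is uninformative here; it does NOT by itself certify existence.

10·p = 1 ≈ 1.00000; existence NOT certified by the union bound.


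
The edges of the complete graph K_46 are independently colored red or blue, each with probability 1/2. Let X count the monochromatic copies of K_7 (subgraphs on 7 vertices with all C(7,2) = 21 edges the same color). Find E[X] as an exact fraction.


Let X = Σ_S X_S over the C(46, 7) = 53524680 subsets S of size 7, where X_S = 1 if the K_7 on S is monochromatic.
For a fixed S, the K_7 on S has C(7, 2) = 21 edges. P[all 21 edges red] = (1/2)^21, and likewise for blue, so P[monochromatic] = 2·(1/2)^21 = 2^{1 − 21} = 1/1048576.
By linearity: E[X] = C(46, 7) · 2^{1 − 21} = 53524680 · 1/1048576 = 6690585/131072.
Numerically: E[X] ≈ 51.0451.

E[X] = C(46,7)·2^(1−C(7,2)) = 6690585/131072 ≈ 51.0451.


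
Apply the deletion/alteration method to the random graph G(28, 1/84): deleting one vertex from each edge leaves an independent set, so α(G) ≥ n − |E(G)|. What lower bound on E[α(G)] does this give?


E[|E(G)|] = C(28, 2)·p = 378 · (1/84) = 9/2.
E[α(G)] ≥ n − E[|E(G)|] = 28 − 9/2 = 47/2.
Numerically: ≈ 23.500.
(This is only a lower bound; the true E[α(G)] may be larger.)

E[α(G)] ≥ 47/2 ≈ 23.500.


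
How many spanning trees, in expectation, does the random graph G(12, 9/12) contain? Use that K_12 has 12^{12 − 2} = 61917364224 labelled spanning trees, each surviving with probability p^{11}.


K_12 has 12^{12 − 2} = 61917364224 labelled spanning trees.
For each such spanning tree H, let X_H = 1 if all 11 edges of H are present in G. Then P[X_H = 1] = p^{11} = (3/4)^{11} = 177147/4194304.
By linearity: E[X] = Σ_H E[X_H] = 61917364224 · p^{11} = 61917364224 · 177147/4194304 = 10460353203/4.
Numerically: E[X] ≈ 2.615e+09.

E[X] = 61917364224 · (3/4)^{11} = 10460353203/4 ≈ 2.615e+09.


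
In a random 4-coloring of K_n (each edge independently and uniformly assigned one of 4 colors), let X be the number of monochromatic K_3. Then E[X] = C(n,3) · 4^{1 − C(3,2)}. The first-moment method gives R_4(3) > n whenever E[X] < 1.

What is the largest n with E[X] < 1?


We need C(n, 3) · 4^{1 − 3} < 1, i.e. C(n, 3) < 4^{3 − 1} = 16.
Check values of n near the boundary:
  n = 4: C(4, 3) = 4; 4 < 16? YES
  n = 5: C(5, 3) = 10; 10 < 16? YES
  n = 6: C(6, 3) = 20; 20 < 16? NO
The largest n with C(n, 3) < 16 is n = 5 (where E[X] = 5/8 ≈ 0.625). Hence R_4(3) > 5, i.e. R_4(3) ≥ 6.

Largest n = 5; hence R_4(3) > 5.


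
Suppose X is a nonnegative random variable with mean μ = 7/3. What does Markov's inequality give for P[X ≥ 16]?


μ = E[X] = 7/3, a = 16.
Markov: P[X ≥ 16] ≤ μ/a = (7/3)/16 = 7/48.
Numerically: ≈ 0.145833.
(Since a = 16 > μ = 2.333333, the bound 7/48 is < 1 and informative.)

P[X ≥ 16] ≤ 7/48 ≈ 0.145833.


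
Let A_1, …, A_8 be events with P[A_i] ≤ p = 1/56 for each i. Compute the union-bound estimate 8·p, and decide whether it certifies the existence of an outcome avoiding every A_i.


Union bound: P[∪_{i=1}^{8} A_i] ≤ Σ_i P[A_i] ≤ 8·p = 8·(1/56) = 1/7.
Numerically: 1/7 ≈ 0.1428571.
Is 1/7 < 1? YES.
Since P[∪ A_i] ≤ 1/7 < 1, the complement has P[∩ A_i^c] ≥ 1 − 1/7 = 6/7 > 0, so some outcome avoids every A_i.

8·p = 1/7 ≈ 0.1428571; existence CERTIFIED by the union bound.


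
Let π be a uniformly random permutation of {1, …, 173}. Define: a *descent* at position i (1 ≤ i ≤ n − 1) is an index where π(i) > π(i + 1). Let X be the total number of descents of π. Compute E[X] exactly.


Write X = Σ X_I over i = 1, …, 172, with X_I the indicator of one descent.
There are 172 indicators.
For each fixed i, the pair (π(i), π(i+1)) is a uniformly random ordered pair of distinct values from {1, …, 173}; by symmetry P[π(i) > π(i+1)] = 1/2.
By linearity: E[X] = 172 · (1/2) = (173 − 1) · (1/2) = 86 ≈ 86.000.

E[X] = 86 = 86.000.


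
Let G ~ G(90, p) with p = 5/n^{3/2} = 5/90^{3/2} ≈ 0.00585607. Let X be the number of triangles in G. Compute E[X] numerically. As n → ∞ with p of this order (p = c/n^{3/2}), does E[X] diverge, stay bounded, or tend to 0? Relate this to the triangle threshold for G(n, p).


Number of potential triangles: C(90, 3) = 117480.
Each occurs with probability p³ ≈ (0.00585607)³ ≈ 2.00825437e-07.
By linearity: E[X] = C(90, 3)·p³ ≈ 117480 · 2.00825437e-07 ≈ 0.023593.
Since α = 3/2 > 1, p = c/n^{3/2} = o(1/n) is below the triangle threshold p ~ 1/n. Asymptotically E[X] ~ (c³/6)·n^{3(1−α)} = (5³/6)·n^{-1.5} → 0, so by Markov's inequality G has no triangles w.h.p.

E[X] ≈ 0.023593; in regime p = Θ(1/n^{3/2}) E[X] tends to 0 (below the triangle threshold p ~ 1/n).


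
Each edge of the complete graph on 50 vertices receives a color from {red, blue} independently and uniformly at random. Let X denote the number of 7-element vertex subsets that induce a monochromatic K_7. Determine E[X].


Let X = Σ_S X_S over the C(50, 7) = 99884400 subsets S of size 7, where X_S = 1 if the K_7 on S is monochromatic.
For a fixed S, the K_7 on S has C(7, 2) = 21 edges. P[all 21 edges red] = (1/2)^21, and likewise for blue, so P[monochromatic] = 2·(1/2)^21 = 2^{1 − 21} = 1/1048576.
By linearity: E[X] = C(50, 7) · 2^{1 − 21} = 99884400 · 1/1048576 = 6242775/65536.
Numerically: E[X] ≈ 95.2572.

E[X] = C(50,7)·2^(1−C(7,2)) = 6242775/65536 ≈ 95.2572.


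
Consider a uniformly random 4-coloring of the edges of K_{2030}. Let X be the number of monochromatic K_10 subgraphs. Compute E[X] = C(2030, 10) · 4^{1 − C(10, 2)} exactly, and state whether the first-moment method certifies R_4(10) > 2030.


E[X] = C(2030, 10) · 4^{1 − 45} = 320298626039392096327195965 · 4^{−44} = 320298626039392096327195965/309485009821345068724781056.
As a reduced fraction: E[X] = 320298626039392096327195965/309485009821345068724781056 ≈ 1.0349.
Is E[X] < 1? NO.
Since E[X] ≥ 1, the first-moment bound is inconclusive at n = 2030; it does NOT by itself certify R_4(10) > 2030.

E[X] = 320298626039392096327195965/309485009821345068724781056 ≈ 1.0349; E[X] ≥ 1; first-moment method inconclusive here.


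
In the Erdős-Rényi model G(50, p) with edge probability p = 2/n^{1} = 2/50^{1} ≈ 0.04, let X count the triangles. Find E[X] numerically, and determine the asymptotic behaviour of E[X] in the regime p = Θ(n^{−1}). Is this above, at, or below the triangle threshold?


Number of potential triangles: C(50, 3) = 19600.
Each occurs with probability p³ ≈ (0.04)³ ≈ 6.40000000e-05.
By linearity: E[X] = C(50, 3)·p³ ≈ 19600 · 6.40000000e-05 ≈ 1.254400.
Here α = 1, so p = 2/n is exactly at the triangle threshold p ~ 1/n. Asymptotically E[X] → c³/6 = 2³/6 = 4/3 ≈ 1.333333, a bounded constant. In this regime the triangle count is asymptotically Poisson(c³/6).

E[X] ≈ 1.254400; in regime p = Θ(1/n^{1}) E[X] stays bounded (at the triangle threshold p ~ 1/n).


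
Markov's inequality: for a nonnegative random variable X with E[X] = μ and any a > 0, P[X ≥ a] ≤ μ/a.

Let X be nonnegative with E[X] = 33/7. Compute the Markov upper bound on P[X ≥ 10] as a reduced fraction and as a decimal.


μ = E[X] = 33/7, a = 10.
Markov: P[X ≥ 10] ≤ μ/a = (33/7)/10 = 33/70.
Numerically: ≈ 0.471429.
(Since a = 10 > μ = 4.714286, the bound 33/70 is < 1 and informative.)

P[X ≥ 10] ≤ 33/70 ≈ 0.471429.


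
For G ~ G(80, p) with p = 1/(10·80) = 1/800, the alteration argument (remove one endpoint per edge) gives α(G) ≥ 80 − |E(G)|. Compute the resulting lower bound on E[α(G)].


E[|E(G)|] = C(80, 2)·p = 3160 · (1/800) = 79/20.
E[α(G)] ≥ n − E[|E(G)|] = 80 − 79/20 = 1521/20.
Numerically: ≈ 76.050000.
(This is only a lower bound; the true E[α(G)] may be larger.)

E[α(G)] ≥ 1521/20 ≈ 76.050000.


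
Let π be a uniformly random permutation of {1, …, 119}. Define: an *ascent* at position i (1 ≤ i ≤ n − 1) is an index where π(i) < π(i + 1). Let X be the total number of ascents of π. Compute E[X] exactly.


Write X = Σ X_I over i = 1, …, 118, with X_I the indicator of one ascent.
There are 118 indicators.
For each fixed i, the pair (π(i), π(i+1)) is a uniformly random ordered pair of distinct values from {1, …, 119}; by symmetry P[π(i) < π(i+1)] = 1/2.
By linearity: E[X] = 118 · (1/2) = (119 − 1) · (1/2) = 59 ≈ 59.00000.

E[X] = 59 = 59.00000.


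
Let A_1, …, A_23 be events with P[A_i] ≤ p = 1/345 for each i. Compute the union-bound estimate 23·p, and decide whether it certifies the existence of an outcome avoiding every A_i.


Union bound: P[∪_{i=1}^{23} A_i] ≤ Σ_i P[A_i] ≤ 23·p = 23·(1/345) = 1/15.
Numerically: 1/15 ≈ 0.066667.
Is 1/15 < 1? YES.
Since P[∪ A_i] ≤ 1/15 < 1, the complement has P[∩ A_i^c] ≥ 1 − 1/15 = 14/15 > 0, so some outcome avoids every A_i.

23·p = 1/15 ≈ 0.066667; existence CERTIFIED by the union bound.


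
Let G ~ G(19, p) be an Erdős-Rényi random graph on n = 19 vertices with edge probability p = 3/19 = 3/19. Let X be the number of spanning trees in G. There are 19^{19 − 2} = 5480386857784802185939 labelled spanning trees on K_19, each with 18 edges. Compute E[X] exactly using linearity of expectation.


K_19 has 19^{19 − 2} = 5480386857784802185939 labelled spanning trees.
For each such spanning tree H, let X_H = 1 if all 18 edges of H are present in G. Then P[X_H = 1] = p^{18} = (3/19)^{18} = 387420489/104127350297911241532841.
By linearity: E[X] = Σ_H E[X_H] = 5480386857784802185939 · p^{18} = 5480386857784802185939 · 387420489/104127350297911241532841 = 387420489/19.
Numerically: E[X] ≈ 2.03906e+07.

E[X] = 5480386857784802185939 · (3/19)^{18} = 387420489/19 ≈ 2.03906e+07.


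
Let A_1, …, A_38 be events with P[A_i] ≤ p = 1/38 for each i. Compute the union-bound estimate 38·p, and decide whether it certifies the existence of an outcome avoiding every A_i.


Union bound: P[∪_{i=1}^{38} A_i] ≤ Σ_i P[A_i] ≤ 38·p = 38·(1/38) = 1.
Numerically: 1 ≈ 1.0000000.
Is 1 < 1? NO.
Since the bound 1 is ≥ 1, the union bound is uninformative here; it does NOT by itself certify existence.

38·p = 1 ≈ 1.0000000; existence NOT certified by the union bound.


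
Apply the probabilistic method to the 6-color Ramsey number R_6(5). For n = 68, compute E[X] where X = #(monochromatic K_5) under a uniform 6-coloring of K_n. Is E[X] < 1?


E[X] = C(68, 5) · 6^{1 − 10} = 10424128 · 6^{−9} = 10424128/10077696.
As a reduced fraction: E[X] = 162877/157464 ≈ 1.0343761.
Is E[X] < 1? NO.
Since E[X] ≥ 1, the first-moment bound is inconclusive at n = 68; it does NOT by itself certify R_6(5) > 68.

E[X] = 162877/157464 ≈ 1.0343761; E[X] ≥ 1; first-moment method inconclusive here.


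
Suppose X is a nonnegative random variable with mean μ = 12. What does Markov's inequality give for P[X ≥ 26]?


μ = E[X] = 12, a = 26.
Markov: P[X ≥ 26] ≤ μ/a = (12)/26 = 6/13.
Numerically: ≈ 0.46154.
(Since a = 26 > μ = 12.00000, the bound 6/13 is < 1 and informative.)

P[X ≥ 26] ≤ 6/13 ≈ 0.46154.


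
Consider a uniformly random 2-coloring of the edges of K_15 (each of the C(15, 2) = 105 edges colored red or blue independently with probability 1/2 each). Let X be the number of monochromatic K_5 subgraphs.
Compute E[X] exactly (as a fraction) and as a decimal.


Let X = Σ_S X_S over the C(15, 5) = 3003 subsets S of size 5, where X_S = 1 if the K_5 on S is monochromatic.
For a fixed S, the K_5 on S has C(5, 2) = 10 edges. P[all 10 edges red] = (1/2)^10, and likewise for blue, so P[monochromatic] = 2·(1/2)^10 = 2^{1 − 10} = 1/512.
By linearity: E[X] = C(15, 5) · 2^{1 − 10} = 3003 · 1/512 = 3003/512.
Numerically: E[X] ≈ 5.8652.

E[X] = C(15,5)·2^(1−C(5,2)) = 3003/512 ≈ 5.8652.


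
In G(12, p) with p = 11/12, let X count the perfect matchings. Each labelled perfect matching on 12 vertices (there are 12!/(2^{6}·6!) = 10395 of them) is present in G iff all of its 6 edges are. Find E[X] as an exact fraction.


K_12 has 12!/(2^{6}·6!) = 10395 labelled perfect matchings.
For each such perfect matching H, let X_H = 1 if all 6 edges of H are present in G. Then P[X_H = 1] = p^{6} = (11/12)^{6} = 1771561/2985984.
Summing the indicators: E[X] = Σ_H E[X_H] = 10395 · p^{6} = 10395 · 1771561/2985984 = 682050985/110592.
Numerically: E[X] ≈ 6167.3.

E[X] = 10395 · (11/12)^{6} = 682050985/110592 ≈ 6167.3.


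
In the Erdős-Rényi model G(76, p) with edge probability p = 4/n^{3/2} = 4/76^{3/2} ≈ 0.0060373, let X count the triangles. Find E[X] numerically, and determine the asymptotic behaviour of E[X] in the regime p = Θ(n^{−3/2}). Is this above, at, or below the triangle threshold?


Number of potential triangles: C(76, 3) = 70300.
Each occurs with probability p³ ≈ (0.0060373)³ ≈ 2.2004870e-07.
By linearity: E[X] = C(76, 3)·p³ ≈ 70300 · 2.2004870e-07 ≈ 0.01547.
Since α = 3/2 > 1, p = c/n^{3/2} = o(1/n) is below the triangle threshold p ~ 1/n. Asymptotically E[X] ~ (c³/6)·n^{3(1−α)} = (4³/6)·n^{-1.5} → 0, so by Markov's inequality G has no triangles w.h.p.

E[X] ≈ 0.01547; in regime p = Θ(1/n^{3/2}) E[X] tends to 0 (below the triangle threshold p ~ 1/n).


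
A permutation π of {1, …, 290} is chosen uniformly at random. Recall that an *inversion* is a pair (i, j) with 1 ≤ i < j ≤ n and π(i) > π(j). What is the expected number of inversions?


Write X = Σ X_I over the C(290, 2) = 41905 pairs i < j, with X_I the indicator of one inversion.
There are 41905 indicators.
For each fixed pair i < j, the values π(i) and π(j) are two distinct elements of {1, …, 290} in uniformly random order; by symmetry P[π(i) > π(j)] = 1/2.
By linearity: E[X] = 41905 · (1/2) = C(290, 2) · (1/2) = 41905/2 = 41905/2 ≈ 20952.500.

E[X] = 41905/2 = 20952.500.


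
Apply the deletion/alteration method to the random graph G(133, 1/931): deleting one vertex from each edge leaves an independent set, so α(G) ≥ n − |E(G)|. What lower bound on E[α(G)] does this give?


E[|E(G)|] = C(133, 2)·p = 8778 · (1/931) = 66/7.
E[α(G)] ≥ n − E[|E(G)|] = 133 − 66/7 = 865/7.
Numerically: ≈ 123.5714.
(This is only a lower bound; the true E[α(G)] may be larger.)

E[α(G)] ≥ 865/7 ≈ 123.5714.


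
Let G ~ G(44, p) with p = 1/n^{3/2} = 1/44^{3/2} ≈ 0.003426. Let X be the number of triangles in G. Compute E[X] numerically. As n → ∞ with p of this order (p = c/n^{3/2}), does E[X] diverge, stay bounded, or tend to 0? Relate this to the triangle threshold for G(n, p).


Number of potential triangles: C(44, 3) = 13244.
Each occurs with probability p³ ≈ (0.003426)³ ≈ 4.022193e-08.
By linearity: E[X] = C(44, 3)·p³ ≈ 13244 · 4.022193e-08 ≈ 0.0005.
Since α = 3/2 > 1, p = c/n^{3/2} = o(1/n) is below the triangle threshold p ~ 1/n. Asymptotically E[X] ~ (c³/6)·n^{3(1−α)} = (1³/6)·n^{-1.5} → 0, so by Markov's inequality G has no triangles w.h.p.

E[X] ≈ 0.0005; in regime p = Θ(1/n^{3/2}) E[X] tends to 0 (below the triangle threshold p ~ 1/n).


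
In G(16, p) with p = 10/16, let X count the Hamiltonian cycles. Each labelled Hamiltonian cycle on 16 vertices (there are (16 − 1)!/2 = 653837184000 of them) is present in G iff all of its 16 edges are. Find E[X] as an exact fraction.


K_16 has (16 − 1)!/2 = 653837184000 labelled Hamiltonian cycles.
For each such Hamiltonian cycle H, let X_H = 1 if all 16 edges of H are present in G. Then P[X_H = 1] = p^{16} = (5/8)^{16} = 152587890625/281474976710656.
Summing the indicators: E[X] = Σ_H E[X_H] = 653837184000 · p^{16} = 653837184000 · 152587890625/281474976710656 = 97429332733154296875/274877906944.
Numerically: E[X] ≈ 3.5445e+08.

E[X] = 653837184000 · (5/8)^{16} = 97429332733154296875/274877906944 ≈ 3.5445e+08.


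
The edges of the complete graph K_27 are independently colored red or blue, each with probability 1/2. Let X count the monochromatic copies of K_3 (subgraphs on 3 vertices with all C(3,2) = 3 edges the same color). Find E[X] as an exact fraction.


Let X = Σ_S X_S over the C(27, 3) = 2925 subsets S of size 3, where X_S = 1 if the K_3 on S is monochromatic.
For a fixed S, the K_3 on S has C(3, 2) = 3 edges. P[all 3 edges red] = (1/2)^3, and likewise for blue, so P[monochromatic] = 2·(1/2)^3 = 2^{1 − 3} = 1/4.
Summing: E[X] = C(27, 3) · 2^{1 − 3} = 2925 · 1/4 = 2925/4.
Numerically: E[X] ≈ 731.250000.

E[X] = C(27,3)·2^(1−C(3,2)) = 2925/4 ≈ 731.250000.
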